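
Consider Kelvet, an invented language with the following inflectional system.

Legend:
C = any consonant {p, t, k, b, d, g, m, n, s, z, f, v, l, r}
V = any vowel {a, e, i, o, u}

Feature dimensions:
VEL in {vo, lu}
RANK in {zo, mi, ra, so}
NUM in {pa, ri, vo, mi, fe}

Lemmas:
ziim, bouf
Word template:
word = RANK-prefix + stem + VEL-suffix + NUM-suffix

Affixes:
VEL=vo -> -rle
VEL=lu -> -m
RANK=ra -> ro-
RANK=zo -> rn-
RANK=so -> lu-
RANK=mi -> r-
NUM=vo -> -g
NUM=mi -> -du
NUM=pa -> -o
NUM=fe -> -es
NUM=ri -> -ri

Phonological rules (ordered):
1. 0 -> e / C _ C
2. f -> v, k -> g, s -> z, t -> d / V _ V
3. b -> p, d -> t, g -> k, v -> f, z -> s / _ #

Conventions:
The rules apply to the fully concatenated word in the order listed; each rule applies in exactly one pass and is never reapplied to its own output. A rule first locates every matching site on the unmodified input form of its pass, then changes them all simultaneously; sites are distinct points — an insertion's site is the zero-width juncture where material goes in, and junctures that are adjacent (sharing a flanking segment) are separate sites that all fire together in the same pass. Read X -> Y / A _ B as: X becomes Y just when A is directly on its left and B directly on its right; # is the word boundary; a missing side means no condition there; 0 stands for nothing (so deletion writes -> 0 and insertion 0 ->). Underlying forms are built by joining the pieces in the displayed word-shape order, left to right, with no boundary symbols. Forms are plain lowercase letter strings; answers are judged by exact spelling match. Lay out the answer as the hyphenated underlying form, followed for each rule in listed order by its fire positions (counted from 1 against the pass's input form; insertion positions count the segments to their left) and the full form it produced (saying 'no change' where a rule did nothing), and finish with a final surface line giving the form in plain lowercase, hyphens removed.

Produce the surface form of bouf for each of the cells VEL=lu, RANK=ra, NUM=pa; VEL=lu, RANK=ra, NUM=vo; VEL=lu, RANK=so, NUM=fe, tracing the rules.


cell VEL=lu, RANK=ra, NUM=pa:
underlying: ro-bouf-m-o
1. 0 -> e / C _ C: inserts after position(s) 6: roboufemo
2. f -> v, k -> g, s -> z, t -> d / V _ V: fires at position(s) 6: robouvemo
3. b -> p, d -> t, g -> k, v -> f, z -> s / _ #: no change
surface: robouvemo

cell VEL=lu, RANK=ra, NUM=vo:
underlying: ro-bouf-m-g
1. 0 -> e / C _ C: inserts after position(s) 6, 7: roboufemeg
2. f -> v, k -> g, s -> z, t -> d / V _ V: fires at position(s) 6: robouvemeg
3. b -> p, d -> t, g -> k, v -> f, z -> s / _ #: fires at position(s) 10: robouvemek
surface: robouvemek

cell VEL=lu, RANK=so, NUM=fe:
underlying: lu-bouf-m-es
1. 0 -> e / C _ C: inserts after position(s) 6: luboufemes
2. f -> v, k -> g, s -> z, t -> d / V _ V: fires at position(s) 6: lubouvemes
3. b -> p, d -> t, g -> k, v -> f, z -> s / _ #: no change
surface: lubouvemes


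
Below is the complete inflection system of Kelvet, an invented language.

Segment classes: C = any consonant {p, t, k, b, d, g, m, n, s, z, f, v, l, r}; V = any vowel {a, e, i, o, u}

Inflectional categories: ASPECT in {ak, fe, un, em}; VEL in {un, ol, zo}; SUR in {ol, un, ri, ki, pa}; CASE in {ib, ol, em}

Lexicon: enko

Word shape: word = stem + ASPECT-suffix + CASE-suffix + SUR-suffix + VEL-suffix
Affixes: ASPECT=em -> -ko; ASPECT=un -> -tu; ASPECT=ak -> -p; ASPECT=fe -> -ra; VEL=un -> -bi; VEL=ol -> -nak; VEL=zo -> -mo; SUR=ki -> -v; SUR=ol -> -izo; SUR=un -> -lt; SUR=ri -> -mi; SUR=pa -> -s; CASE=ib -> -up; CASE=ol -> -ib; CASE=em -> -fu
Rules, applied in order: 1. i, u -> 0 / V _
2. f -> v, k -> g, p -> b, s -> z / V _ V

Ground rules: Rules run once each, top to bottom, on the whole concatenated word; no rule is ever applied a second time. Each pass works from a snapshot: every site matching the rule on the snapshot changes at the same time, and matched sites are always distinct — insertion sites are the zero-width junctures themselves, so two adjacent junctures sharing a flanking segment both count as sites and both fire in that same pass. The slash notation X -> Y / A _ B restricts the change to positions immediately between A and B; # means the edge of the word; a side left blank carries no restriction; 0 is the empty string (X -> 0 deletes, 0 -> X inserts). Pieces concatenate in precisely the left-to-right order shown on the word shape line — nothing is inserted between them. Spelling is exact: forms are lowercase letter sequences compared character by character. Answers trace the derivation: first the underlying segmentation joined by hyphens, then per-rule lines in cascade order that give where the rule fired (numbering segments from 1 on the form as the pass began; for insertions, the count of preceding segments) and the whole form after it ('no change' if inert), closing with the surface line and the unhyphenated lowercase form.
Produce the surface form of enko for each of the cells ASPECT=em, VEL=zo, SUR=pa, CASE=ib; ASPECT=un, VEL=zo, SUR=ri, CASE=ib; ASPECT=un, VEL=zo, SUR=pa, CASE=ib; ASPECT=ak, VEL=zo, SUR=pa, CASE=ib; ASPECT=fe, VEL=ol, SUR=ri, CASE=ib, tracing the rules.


cell ASPECT=em, VEL=zo, SUR=pa, CASE=ib:
underlying: enko-ko-up-s-mo
1. i, u -> 0 / V _: fires at position(s) 7: enkokopsmo
2. f -> v, k -> g, p -> b, s -> z / V _ V: fires at position(s) 5: enkogopsmo
surface: enkogopsmo

cell ASPECT=un, VEL=zo, SUR=ri, CASE=ib:
underlying: enko-tu-up-mi-mo
1. i, u -> 0 / V _: fires at position(s) 7: enkotupmimo
2. f -> v, k -> g, p -> b, s -> z / V _ V: no change
surface: enkotupmimo

cell ASPECT=un, VEL=zo, SUR=pa, CASE=ib:
underlying: enko-tu-up-s-mo
1. i, u -> 0 / V _: fires at position(s) 7: enkotupsmo
2. f -> v, k -> g, p -> b, s -> z / V _ V: no change
surface: enkotupsmo

cell ASPECT=ak, VEL=zo, SUR=pa, CASE=ib:
underlying: enko-p-up-s-mo
1. i, u -> 0 / V _: no change
2. f -> v, k -> g, p -> b, s -> z / V _ V: fires at position(s) 5: enkobupsmo
surface: enkobupsmo

cell ASPECT=fe, VEL=ol, SUR=ri, CASE=ib:
underlying: enko-ra-up-mi-nak
1. i, u -> 0 / V _: fires at position(s) 7: enkorapminak
2. f -> v, k -> g, p -> b, s -> z / V _ V: no change
surface: enkorapminak


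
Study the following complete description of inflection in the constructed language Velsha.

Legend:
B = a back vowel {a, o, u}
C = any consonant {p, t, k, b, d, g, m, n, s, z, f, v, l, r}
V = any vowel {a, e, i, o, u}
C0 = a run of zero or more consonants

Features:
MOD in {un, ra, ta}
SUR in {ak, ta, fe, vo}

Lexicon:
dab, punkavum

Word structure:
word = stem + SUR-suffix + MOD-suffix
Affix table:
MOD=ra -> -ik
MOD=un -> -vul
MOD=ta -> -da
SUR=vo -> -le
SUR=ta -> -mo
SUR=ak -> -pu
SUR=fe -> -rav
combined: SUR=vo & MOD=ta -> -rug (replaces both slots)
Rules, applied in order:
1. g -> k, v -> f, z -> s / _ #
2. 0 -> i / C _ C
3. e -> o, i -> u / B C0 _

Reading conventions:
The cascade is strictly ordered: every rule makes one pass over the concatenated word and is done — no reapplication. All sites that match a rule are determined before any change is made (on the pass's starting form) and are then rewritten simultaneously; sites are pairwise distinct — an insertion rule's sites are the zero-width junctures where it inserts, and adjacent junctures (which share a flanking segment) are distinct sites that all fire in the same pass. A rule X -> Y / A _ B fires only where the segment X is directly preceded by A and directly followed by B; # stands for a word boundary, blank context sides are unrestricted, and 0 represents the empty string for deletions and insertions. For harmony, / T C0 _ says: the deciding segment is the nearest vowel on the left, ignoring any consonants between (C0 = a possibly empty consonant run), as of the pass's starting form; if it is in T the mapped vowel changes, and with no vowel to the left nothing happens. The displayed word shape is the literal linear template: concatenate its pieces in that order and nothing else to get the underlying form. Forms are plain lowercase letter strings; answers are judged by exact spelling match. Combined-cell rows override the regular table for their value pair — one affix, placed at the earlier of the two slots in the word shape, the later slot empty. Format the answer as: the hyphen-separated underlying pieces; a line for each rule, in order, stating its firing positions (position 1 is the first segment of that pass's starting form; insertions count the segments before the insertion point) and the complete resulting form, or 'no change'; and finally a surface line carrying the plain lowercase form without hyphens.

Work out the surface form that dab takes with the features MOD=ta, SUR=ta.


underlying: dab-mo-da
1. g -> k, v -> f, z -> s / _ #: no change
2. 0 -> i / C _ C: inserts after position(s) 3: dabimoda
3. e -> o, i -> u / B C0 _: fires at position(s) 4: dabumoda
surface: dabumoda


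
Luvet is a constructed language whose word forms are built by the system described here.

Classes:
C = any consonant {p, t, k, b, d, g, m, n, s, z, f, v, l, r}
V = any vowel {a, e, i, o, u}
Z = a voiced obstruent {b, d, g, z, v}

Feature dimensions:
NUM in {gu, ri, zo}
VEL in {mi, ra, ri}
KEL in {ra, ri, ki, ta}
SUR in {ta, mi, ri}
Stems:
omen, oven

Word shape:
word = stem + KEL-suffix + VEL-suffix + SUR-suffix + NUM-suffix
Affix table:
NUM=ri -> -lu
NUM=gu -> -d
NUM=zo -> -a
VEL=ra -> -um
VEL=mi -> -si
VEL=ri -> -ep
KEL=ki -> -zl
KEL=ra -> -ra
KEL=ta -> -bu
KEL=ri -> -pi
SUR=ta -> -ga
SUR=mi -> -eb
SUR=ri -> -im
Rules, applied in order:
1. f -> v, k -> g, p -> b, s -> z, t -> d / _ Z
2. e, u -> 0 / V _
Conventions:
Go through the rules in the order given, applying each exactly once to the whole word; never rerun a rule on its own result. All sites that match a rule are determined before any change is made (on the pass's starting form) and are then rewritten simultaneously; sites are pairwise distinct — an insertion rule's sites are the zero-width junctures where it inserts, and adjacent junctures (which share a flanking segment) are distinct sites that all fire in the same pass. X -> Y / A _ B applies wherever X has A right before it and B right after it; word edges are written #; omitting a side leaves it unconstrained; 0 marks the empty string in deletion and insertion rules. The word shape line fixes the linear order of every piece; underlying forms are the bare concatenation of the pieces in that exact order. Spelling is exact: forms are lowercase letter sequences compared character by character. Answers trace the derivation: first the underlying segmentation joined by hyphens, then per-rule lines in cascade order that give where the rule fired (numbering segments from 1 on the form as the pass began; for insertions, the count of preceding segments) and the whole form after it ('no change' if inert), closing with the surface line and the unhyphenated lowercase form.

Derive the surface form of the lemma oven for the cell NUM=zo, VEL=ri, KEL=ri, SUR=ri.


underlying: oven-pi-ep-im-a
1. f -> v, k -> g, p -> b, s -> z, t -> d / _ Z: no change
2. e, u -> 0 / V _: fires at position(s) 7: ovenpipima
surface: ovenpipima


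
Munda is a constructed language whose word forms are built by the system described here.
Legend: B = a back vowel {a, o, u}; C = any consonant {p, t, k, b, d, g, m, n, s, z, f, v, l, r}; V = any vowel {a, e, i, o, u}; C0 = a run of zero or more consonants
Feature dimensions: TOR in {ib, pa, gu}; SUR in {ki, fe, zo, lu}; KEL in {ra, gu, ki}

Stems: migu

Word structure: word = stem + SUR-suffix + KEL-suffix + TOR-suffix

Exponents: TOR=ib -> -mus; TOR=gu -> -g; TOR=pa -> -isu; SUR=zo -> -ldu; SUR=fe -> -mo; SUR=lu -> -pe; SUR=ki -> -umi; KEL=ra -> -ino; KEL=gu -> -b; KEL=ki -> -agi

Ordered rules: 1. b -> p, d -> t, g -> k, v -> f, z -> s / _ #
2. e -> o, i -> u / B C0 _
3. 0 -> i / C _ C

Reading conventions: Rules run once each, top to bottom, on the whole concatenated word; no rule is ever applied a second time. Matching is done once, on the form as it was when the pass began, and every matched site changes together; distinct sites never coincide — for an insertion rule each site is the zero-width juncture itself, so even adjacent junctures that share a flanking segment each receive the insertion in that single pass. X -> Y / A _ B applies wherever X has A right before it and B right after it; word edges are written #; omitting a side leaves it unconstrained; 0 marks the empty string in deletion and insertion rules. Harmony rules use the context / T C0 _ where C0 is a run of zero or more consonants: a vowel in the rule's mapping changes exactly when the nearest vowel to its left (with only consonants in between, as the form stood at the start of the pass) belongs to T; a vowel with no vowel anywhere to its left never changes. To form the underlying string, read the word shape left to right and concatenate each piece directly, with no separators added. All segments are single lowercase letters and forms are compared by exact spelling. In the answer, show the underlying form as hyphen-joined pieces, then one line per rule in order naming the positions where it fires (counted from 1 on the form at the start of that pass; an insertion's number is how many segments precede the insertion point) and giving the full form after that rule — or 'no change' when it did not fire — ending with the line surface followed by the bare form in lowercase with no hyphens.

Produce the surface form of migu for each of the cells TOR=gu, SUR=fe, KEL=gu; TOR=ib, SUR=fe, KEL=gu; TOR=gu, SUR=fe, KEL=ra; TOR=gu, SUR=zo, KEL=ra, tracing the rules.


cell TOR=gu, SUR=fe, KEL=gu:
underlying: migu-mo-b-g
1. b -> p, d -> t, g -> k, v -> f, z -> s / _ #: fires at position(s) 8: migumobk
2. e -> o, i -> u / B C0 _: no change
3. 0 -> i / C _ C: inserts after position(s) 7: migumobik
surface: migumobik

cell TOR=ib, SUR=fe, KEL=gu:
underlying: migu-mo-b-mus
1. b -> p, d -> t, g -> k, v -> f, z -> s / _ #: no change
2. e -> o, i -> u / B C0 _: no change
3. 0 -> i / C _ C: inserts after position(s) 7: migumobimus
surface: migumobimus

cell TOR=gu, SUR=fe, KEL=ra:
underlying: migu-mo-ino-g
1. b -> p, d -> t, g -> k, v -> f, z -> s / _ #: fires at position(s) 10: migumoinok
2. e -> o, i -> u / B C0 _: fires at position(s) 7: migumounok
3. 0 -> i / C _ C: no change
surface: migumounok

cell TOR=gu, SUR=zo, KEL=ra:
underlying: migu-ldu-ino-g
1. b -> p, d -> t, g -> k, v -> f, z -> s / _ #: fires at position(s) 11: migulduinok
2. e -> o, i -> u / B C0 _: fires at position(s) 8: migulduunok
3. 0 -> i / C _ C: inserts after position(s) 5: miguliduunok
surface: miguliduunok


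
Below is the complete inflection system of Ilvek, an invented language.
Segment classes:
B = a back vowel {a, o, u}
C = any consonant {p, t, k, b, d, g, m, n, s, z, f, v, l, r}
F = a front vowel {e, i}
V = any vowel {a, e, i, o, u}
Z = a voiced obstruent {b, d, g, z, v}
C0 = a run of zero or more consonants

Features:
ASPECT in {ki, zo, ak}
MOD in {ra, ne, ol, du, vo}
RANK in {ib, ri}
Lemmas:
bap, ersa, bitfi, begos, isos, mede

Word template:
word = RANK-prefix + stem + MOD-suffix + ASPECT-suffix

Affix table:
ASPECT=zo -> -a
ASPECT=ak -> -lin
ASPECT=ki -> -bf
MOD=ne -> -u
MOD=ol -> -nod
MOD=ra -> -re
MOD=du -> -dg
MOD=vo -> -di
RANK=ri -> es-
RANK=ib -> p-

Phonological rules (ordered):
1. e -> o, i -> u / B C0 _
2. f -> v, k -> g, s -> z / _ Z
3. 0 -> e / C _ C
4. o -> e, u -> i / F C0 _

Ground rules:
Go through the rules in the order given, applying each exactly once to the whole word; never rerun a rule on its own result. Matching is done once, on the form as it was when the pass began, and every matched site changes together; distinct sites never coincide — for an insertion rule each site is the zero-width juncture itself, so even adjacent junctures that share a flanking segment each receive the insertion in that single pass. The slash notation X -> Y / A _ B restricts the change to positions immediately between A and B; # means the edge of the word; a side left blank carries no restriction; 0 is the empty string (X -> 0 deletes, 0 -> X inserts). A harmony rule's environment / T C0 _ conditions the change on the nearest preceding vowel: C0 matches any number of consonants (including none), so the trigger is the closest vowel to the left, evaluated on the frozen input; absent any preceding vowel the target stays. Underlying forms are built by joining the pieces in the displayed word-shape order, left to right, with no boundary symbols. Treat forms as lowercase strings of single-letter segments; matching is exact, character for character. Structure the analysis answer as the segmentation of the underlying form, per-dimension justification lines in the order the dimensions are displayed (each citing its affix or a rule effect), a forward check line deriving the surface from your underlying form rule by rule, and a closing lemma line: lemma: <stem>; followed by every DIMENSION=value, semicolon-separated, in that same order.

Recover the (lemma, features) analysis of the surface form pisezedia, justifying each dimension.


underlying: p-isos-di-a
ASPECT=zo - signalled by the affix -a
MOD=vo - signalled by the affix -di
RANK=ib - signalled by the affix p-
check: pisosdia -> pisosdua -> pisozdua -> pisozedua -> pisezedia
lemma: isos; ASPECT=zo; MOD=vo; RANK=ib


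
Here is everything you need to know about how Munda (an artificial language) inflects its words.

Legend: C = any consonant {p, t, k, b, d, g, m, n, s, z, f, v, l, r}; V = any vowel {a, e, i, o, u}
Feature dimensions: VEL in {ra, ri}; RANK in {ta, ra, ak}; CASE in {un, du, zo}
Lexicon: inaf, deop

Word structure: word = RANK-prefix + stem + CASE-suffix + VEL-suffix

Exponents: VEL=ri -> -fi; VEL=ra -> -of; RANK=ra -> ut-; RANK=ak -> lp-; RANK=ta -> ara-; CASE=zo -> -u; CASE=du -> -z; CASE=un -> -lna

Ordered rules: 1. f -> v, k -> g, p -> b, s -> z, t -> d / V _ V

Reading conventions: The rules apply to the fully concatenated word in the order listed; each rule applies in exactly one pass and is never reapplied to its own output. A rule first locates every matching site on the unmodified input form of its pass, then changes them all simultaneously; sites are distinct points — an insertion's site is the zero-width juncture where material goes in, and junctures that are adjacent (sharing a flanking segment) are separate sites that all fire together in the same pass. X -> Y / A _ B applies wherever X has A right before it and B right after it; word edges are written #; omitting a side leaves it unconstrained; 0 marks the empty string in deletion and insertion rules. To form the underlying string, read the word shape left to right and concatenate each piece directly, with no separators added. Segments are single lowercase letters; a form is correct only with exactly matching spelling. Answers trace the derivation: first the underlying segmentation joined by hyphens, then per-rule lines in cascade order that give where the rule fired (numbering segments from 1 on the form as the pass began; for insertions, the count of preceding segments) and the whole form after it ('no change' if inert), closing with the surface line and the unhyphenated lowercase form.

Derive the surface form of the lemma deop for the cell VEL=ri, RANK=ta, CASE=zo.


underlying: ara-deop-u-fi
1. f -> v, k -> g, p -> b, s -> z, t -> d / V _ V: fires at position(s) 7, 9: aradeobuvi
surface: aradeobuvi


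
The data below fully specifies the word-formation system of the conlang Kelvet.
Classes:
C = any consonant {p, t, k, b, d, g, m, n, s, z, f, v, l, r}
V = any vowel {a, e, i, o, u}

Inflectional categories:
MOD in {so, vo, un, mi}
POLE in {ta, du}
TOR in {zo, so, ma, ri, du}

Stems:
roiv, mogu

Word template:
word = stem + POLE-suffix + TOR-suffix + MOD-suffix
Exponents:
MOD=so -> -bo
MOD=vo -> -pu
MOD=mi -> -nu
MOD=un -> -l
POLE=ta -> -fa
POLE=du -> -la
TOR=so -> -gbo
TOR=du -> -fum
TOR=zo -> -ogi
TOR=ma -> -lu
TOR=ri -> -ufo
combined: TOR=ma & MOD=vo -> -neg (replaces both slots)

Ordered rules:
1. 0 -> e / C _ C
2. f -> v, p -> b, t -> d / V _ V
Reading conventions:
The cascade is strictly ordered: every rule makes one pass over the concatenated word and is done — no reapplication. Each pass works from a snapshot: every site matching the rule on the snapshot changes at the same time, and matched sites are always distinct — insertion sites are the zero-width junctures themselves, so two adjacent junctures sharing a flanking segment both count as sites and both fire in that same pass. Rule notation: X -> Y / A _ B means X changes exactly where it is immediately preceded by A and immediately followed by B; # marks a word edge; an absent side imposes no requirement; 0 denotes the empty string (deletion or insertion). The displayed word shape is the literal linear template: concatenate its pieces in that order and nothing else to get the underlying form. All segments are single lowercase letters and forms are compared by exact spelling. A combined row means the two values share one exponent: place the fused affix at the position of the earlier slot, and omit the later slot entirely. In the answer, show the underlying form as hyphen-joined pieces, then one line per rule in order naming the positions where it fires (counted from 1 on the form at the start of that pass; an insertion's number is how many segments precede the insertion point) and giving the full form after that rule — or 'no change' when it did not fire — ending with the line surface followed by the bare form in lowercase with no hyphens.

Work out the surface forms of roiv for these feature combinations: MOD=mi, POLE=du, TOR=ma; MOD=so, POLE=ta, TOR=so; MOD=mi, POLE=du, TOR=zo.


cell MOD=mi, POLE=du, TOR=ma:
underlying: roiv-la-lu-nu
1. 0 -> e / C _ C: inserts after position(s) 4: roivelalunu
2. f -> v, p -> b, t -> d / V _ V: no change
surface: roivelalunu

cell MOD=so, POLE=ta, TOR=so:
underlying: roiv-fa-gbo-bo
1. 0 -> e / C _ C: inserts after position(s) 4, 7: roivefagebobo
2. f -> v, p -> b, t -> d / V _ V: fires at position(s) 6: roivevagebobo
surface: roivevagebobo

cell MOD=mi, POLE=du, TOR=zo:
underlying: roiv-la-ogi-nu
1. 0 -> e / C _ C: inserts after position(s) 4: roivelaoginu
2. f -> v, p -> b, t -> d / V _ V: no change
surface: roivelaoginu


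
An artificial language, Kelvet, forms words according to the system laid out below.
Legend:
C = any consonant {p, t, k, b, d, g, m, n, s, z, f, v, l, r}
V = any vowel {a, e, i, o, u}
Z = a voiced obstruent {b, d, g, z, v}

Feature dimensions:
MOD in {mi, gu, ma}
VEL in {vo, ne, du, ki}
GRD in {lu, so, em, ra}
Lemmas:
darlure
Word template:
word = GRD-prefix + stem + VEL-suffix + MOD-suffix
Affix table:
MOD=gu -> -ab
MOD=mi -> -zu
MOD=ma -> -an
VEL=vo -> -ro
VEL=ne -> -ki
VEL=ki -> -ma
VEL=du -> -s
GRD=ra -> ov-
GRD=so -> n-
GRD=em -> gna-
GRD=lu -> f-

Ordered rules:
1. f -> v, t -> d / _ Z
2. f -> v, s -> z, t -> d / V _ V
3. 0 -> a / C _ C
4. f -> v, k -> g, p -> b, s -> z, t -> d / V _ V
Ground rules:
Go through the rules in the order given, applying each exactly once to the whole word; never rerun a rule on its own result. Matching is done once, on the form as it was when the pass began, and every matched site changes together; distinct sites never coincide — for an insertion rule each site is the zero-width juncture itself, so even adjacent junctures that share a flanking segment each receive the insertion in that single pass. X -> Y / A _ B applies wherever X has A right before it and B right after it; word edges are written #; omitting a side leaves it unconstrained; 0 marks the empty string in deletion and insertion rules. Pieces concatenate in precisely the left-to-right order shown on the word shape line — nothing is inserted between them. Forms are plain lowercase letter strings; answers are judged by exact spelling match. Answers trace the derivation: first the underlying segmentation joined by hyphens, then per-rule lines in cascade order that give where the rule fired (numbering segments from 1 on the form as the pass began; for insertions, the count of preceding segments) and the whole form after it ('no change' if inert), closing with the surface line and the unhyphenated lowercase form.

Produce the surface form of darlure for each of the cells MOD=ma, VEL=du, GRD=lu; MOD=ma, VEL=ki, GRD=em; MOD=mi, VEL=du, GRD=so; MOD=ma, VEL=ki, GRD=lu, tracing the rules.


cell MOD=ma, VEL=du, GRD=lu:
underlying: f-darlure-s-an
1. f -> v, t -> d / _ Z: fires at position(s) 1: vdarluresan
2. f -> v, s -> z, t -> d / V _ V: fires at position(s) 9: vdarlurezan
3. 0 -> a / C _ C: inserts after position(s) 1, 4: vadaralurezan
4. f -> v, k -> g, p -> b, s -> z, t -> d / V _ V: no change
surface: vadaralurezan

cell MOD=ma, VEL=ki, GRD=em:
underlying: gna-darlure-ma-an
1. f -> v, t -> d / _ Z: no change
2. f -> v, s -> z, t -> d / V _ V: no change
3. 0 -> a / C _ C: inserts after position(s) 1, 6: ganadaraluremaan
4. f -> v, k -> g, p -> b, s -> z, t -> d / V _ V: no change
surface: ganadaraluremaan

cell MOD=mi, VEL=du, GRD=so:
underlying: n-darlure-s-zu
1. f -> v, t -> d / _ Z: no change
2. f -> v, s -> z, t -> d / V _ V: no change
3. 0 -> a / C _ C: inserts after position(s) 1, 4, 9: nadaraluresazu
4. f -> v, k -> g, p -> b, s -> z, t -> d / V _ V: fires at position(s) 11: nadaralurezazu
surface: nadaralurezazu

cell MOD=ma, VEL=ki, GRD=lu:
underlying: f-darlure-ma-an
1. f -> v, t -> d / _ Z: fires at position(s) 1: vdarluremaan
2. f -> v, s -> z, t -> d / V _ V: no change
3. 0 -> a / C _ C: inserts after position(s) 1, 4: vadaraluremaan
4. f -> v, k -> g, p -> b, s -> z, t -> d / V _ V: no change
surface: vadaraluremaan


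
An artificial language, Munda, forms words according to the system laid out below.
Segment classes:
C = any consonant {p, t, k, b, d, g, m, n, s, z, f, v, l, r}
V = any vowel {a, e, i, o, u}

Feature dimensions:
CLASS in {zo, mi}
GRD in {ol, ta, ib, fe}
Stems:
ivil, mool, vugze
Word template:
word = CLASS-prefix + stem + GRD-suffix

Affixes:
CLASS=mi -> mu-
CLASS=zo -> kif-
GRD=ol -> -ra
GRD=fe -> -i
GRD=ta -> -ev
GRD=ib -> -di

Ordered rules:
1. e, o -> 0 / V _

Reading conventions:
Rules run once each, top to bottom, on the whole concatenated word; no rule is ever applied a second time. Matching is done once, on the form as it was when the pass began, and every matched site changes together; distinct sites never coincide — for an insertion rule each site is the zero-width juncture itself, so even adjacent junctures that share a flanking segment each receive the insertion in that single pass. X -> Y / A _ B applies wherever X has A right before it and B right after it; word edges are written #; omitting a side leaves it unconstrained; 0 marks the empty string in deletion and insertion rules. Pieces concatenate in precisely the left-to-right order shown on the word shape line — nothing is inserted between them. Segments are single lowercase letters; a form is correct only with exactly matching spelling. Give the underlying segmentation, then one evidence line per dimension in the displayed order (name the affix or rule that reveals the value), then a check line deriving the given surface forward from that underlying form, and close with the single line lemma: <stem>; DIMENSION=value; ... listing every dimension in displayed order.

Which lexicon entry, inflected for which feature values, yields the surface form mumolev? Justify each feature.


underlying: mu-mool-ev
CLASS=mi - signalled by the affix mu-
GRD=ta - signalled by the affix -ev
check: mumoolev -> mumolev
lemma: mool; CLASS=mi; GRD=ta


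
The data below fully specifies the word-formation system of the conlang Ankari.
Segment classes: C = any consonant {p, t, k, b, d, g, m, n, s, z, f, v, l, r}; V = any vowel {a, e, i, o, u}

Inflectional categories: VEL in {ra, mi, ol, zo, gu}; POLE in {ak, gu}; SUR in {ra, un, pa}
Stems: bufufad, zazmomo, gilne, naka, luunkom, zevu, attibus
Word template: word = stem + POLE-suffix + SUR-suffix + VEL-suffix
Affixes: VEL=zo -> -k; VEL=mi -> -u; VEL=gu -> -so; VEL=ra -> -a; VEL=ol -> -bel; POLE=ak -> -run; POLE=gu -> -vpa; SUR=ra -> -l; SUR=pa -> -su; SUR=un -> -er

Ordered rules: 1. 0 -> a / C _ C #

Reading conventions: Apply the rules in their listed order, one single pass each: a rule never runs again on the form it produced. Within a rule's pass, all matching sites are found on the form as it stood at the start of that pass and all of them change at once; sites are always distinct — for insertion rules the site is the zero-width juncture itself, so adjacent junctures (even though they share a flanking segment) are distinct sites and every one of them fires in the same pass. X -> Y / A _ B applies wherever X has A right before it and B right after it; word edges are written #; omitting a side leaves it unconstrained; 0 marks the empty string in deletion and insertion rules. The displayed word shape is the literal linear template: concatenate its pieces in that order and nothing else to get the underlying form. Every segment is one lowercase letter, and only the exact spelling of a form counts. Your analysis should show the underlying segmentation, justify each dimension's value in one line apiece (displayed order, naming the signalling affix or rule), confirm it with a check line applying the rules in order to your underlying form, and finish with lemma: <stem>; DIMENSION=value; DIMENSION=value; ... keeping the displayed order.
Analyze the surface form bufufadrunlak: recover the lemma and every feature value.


underlying: bufufad-run-l-k
VEL=zo - signalled by the affix -k
POLE=ak - signalled by the affix -run
SUR=ra - signalled by the affix -l
check: bufufadrunlk -> bufufadrunlak
lemma: bufufad; VEL=zo; POLE=ak; SUR=ra


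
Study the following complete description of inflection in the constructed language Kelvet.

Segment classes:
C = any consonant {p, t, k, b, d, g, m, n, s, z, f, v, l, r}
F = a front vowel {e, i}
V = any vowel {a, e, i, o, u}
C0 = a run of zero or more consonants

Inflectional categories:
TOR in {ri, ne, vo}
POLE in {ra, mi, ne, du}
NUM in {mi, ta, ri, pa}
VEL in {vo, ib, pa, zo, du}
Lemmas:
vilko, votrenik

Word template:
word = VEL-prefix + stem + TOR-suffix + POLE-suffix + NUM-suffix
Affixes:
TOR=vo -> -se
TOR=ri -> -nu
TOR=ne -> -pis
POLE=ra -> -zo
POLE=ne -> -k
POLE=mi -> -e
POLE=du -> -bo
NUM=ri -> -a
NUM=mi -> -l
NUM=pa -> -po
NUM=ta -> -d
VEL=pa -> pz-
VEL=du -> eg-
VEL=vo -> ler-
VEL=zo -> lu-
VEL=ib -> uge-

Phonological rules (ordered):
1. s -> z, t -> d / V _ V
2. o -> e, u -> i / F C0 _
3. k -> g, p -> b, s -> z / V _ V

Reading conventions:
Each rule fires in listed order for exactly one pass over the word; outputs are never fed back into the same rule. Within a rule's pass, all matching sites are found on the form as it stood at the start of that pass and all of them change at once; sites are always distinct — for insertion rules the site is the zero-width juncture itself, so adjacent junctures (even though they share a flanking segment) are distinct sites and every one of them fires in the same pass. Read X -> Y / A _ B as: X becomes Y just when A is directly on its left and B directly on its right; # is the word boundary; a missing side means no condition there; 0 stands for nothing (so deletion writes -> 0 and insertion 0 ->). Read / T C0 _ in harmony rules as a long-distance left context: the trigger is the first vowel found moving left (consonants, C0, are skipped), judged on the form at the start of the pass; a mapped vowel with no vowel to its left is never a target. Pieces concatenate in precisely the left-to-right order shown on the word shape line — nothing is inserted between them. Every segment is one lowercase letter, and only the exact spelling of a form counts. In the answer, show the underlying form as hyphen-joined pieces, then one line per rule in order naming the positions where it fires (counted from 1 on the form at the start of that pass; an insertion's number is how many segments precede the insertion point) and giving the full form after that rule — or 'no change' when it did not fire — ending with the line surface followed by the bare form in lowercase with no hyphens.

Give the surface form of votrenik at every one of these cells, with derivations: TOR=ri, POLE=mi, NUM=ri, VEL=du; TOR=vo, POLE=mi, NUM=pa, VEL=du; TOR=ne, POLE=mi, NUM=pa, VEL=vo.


cell TOR=ri, POLE=mi, NUM=ri, VEL=du:
underlying: eg-votrenik-nu-e-a
1. s -> z, t -> d / V _ V: no change
2. o -> e, u -> i / F C0 _: fires at position(s) 4, 12: egvetrenikniea
3. k -> g, p -> b, s -> z / V _ V: no change
surface: egvetrenikniea

cell TOR=vo, POLE=mi, NUM=pa, VEL=du:
underlying: eg-votrenik-se-e-po
1. s -> z, t -> d / V _ V: no change
2. o -> e, u -> i / F C0 _: fires at position(s) 4, 15: egvetrenikseepe
3. k -> g, p -> b, s -> z / V _ V: fires at position(s) 14: egvetrenikseebe
surface: egvetrenikseebe

cell TOR=ne, POLE=mi, NUM=pa, VEL=vo:
underlying: ler-votrenik-pis-e-po
1. s -> z, t -> d / V _ V: fires at position(s) 14: lervotrenikpizepo
2. o -> e, u -> i / F C0 _: fires at position(s) 5, 17: lervetrenikpizepe
3. k -> g, p -> b, s -> z / V _ V: fires at position(s) 16: lervetrenikpizebe
surface: lervetrenikpizebe


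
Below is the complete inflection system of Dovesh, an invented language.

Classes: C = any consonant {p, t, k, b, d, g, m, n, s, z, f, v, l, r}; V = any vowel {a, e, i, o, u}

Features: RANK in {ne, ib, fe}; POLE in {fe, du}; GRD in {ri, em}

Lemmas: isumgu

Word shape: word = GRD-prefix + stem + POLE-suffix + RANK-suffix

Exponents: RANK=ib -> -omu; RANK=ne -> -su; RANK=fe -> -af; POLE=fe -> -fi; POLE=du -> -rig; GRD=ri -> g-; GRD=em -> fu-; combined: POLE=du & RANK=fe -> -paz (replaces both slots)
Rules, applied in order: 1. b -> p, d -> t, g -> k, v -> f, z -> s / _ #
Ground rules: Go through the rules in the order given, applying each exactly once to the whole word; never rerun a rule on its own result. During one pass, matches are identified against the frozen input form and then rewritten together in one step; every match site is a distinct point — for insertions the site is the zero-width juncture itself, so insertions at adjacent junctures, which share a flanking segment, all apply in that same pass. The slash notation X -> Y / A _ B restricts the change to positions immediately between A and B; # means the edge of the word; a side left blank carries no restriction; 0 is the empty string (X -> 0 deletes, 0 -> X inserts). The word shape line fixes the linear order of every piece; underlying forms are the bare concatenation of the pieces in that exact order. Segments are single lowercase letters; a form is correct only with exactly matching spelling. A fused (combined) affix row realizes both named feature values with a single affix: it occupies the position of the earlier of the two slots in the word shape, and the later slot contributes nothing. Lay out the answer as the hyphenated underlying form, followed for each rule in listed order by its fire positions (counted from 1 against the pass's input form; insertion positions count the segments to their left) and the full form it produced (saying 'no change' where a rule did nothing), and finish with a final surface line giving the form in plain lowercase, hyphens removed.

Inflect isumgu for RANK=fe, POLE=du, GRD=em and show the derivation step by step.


underlying: fu-isumgu-paz
1. b -> p, d -> t, g -> k, v -> f, z -> s / _ #: fires at position(s) 11: fuisumgupas
surface: fuisumgupas


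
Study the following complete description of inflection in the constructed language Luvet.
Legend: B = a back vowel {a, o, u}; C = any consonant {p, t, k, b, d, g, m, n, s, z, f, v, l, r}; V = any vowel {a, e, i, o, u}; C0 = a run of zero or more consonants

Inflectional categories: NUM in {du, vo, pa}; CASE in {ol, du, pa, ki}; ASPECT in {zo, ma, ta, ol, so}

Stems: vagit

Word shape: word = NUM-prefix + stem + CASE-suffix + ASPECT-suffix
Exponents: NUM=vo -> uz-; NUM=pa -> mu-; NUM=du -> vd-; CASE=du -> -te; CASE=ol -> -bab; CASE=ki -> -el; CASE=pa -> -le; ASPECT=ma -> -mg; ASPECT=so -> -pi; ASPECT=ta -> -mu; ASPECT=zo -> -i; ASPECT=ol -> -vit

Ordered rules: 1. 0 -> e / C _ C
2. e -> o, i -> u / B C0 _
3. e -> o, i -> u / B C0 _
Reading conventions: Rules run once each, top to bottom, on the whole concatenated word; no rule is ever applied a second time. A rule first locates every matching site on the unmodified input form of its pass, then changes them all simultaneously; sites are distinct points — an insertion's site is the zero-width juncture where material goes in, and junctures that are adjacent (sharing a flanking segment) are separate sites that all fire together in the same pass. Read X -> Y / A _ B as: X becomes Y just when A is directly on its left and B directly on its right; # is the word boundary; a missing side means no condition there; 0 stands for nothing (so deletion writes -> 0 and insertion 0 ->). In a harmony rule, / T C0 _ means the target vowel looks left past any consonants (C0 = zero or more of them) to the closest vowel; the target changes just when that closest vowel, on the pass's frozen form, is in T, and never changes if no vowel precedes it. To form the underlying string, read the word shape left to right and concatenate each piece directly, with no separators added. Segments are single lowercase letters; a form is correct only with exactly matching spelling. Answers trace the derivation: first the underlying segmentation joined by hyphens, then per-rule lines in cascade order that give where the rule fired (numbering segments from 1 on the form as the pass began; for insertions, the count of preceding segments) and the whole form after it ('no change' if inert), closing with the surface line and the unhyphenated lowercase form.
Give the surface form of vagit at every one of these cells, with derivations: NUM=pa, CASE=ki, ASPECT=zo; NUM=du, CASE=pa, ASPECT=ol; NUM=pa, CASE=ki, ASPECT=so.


cell NUM=pa, CASE=ki, ASPECT=zo:
underlying: mu-vagit-el-i
1. 0 -> e / C _ C: no change
2. e -> o, i -> u / B C0 _: fires at position(s) 6: muvaguteli
3. e -> o, i -> u / B C0 _: fires at position(s) 8: muvagutoli
surface: muvagutoli

cell NUM=du, CASE=pa, ASPECT=ol:
underlying: vd-vagit-le-vit
1. 0 -> e / C _ C: inserts after position(s) 1, 2, 7: vedevagitelevit
2. e -> o, i -> u / B C0 _: fires at position(s) 8: vedevagutelevit
3. e -> o, i -> u / B C0 _: fires at position(s) 10: vedevagutolevit
surface: vedevagutolevit

cell NUM=pa, CASE=ki, ASPECT=so:
underlying: mu-vagit-el-pi
1. 0 -> e / C _ C: inserts after position(s) 9: muvagitelepi
2. e -> o, i -> u / B C0 _: fires at position(s) 6: muvagutelepi
3. e -> o, i -> u / B C0 _: fires at position(s) 8: muvagutolepi
surface: muvagutolepi


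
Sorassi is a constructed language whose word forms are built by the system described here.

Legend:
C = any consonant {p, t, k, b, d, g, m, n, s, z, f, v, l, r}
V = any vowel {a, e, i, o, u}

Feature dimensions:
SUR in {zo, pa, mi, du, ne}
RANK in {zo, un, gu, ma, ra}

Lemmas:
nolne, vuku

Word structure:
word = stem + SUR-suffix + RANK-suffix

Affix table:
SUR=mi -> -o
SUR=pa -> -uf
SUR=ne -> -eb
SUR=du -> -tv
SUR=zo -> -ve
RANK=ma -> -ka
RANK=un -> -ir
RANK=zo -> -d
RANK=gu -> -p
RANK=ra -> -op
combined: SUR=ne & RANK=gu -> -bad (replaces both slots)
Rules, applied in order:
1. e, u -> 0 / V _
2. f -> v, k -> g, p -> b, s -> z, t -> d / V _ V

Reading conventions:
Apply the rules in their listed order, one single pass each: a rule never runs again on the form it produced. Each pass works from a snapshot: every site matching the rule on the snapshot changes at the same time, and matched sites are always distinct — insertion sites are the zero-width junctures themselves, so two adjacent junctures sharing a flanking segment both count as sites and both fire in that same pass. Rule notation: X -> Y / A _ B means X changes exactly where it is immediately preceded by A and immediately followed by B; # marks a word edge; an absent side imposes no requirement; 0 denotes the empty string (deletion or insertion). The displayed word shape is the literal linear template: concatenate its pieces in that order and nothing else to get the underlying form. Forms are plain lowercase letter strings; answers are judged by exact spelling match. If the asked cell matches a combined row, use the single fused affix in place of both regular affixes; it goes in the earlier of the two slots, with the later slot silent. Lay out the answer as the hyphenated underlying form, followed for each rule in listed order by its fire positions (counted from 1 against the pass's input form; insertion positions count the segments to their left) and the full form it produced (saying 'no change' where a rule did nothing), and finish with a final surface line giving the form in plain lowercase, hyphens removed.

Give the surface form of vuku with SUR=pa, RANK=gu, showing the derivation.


underlying: vuku-uf-p
1. e, u -> 0 / V _: fires at position(s) 5: vukufp
2. f -> v, k -> g, p -> b, s -> z, t -> d / V _ V: fires at position(s) 3: vugufp
surface: vugufp
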